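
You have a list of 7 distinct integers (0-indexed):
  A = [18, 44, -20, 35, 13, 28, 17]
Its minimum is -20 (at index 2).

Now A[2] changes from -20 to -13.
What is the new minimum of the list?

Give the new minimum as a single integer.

Old min = -20 (at index 2)
Change: A[2] -20 -> -13
Changed element WAS the min. Need to check: is -13 still <= all others?
  Min of remaining elements: 13
  New min = min(-13, 13) = -13

Answer: -13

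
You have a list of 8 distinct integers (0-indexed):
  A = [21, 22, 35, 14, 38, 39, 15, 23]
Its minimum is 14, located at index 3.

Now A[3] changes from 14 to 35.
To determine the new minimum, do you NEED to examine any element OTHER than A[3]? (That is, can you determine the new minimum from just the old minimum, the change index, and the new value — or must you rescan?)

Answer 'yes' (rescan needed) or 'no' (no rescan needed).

Answer: yes

Derivation:
Old min = 14 at index 3
Change at index 3: 14 -> 35
Index 3 WAS the min and new value 35 > old min 14. Must rescan other elements to find the new min.
Needs rescan: yes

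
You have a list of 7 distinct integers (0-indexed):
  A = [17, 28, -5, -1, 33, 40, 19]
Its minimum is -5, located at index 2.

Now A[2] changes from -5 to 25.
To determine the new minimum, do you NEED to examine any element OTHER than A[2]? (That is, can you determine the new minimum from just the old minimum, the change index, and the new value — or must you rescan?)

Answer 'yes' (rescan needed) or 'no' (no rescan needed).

Old min = -5 at index 2
Change at index 2: -5 -> 25
Index 2 WAS the min and new value 25 > old min -5. Must rescan other elements to find the new min.
Needs rescan: yes

Answer: yes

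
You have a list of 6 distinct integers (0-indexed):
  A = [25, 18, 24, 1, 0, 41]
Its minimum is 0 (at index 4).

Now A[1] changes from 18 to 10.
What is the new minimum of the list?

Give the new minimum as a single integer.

Old min = 0 (at index 4)
Change: A[1] 18 -> 10
Changed element was NOT the old min.
  New min = min(old_min, new_val) = min(0, 10) = 0

Answer: 0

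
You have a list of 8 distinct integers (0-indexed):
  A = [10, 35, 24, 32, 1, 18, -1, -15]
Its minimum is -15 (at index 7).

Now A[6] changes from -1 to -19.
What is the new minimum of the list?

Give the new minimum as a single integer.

Old min = -15 (at index 7)
Change: A[6] -1 -> -19
Changed element was NOT the old min.
  New min = min(old_min, new_val) = min(-15, -19) = -19

Answer: -19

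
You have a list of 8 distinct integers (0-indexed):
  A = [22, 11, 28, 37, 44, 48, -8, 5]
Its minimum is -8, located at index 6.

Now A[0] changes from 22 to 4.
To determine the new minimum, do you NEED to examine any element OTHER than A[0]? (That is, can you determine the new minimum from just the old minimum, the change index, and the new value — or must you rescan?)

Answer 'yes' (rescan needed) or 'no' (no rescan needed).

Old min = -8 at index 6
Change at index 0: 22 -> 4
Index 0 was NOT the min. New min = min(-8, 4). No rescan of other elements needed.
Needs rescan: no

Answer: no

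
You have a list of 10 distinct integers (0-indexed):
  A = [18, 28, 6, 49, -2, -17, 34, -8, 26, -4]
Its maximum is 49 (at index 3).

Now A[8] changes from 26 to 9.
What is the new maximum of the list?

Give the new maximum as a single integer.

Answer: 49

Derivation:
Old max = 49 (at index 3)
Change: A[8] 26 -> 9
Changed element was NOT the old max.
  New max = max(old_max, new_val) = max(49, 9) = 49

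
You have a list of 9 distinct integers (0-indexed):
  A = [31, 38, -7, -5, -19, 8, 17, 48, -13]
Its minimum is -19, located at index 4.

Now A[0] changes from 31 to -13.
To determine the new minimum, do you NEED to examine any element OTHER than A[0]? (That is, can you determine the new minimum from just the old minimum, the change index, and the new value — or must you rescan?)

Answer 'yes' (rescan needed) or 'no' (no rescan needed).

Old min = -19 at index 4
Change at index 0: 31 -> -13
Index 0 was NOT the min. New min = min(-19, -13). No rescan of other elements needed.
Needs rescan: no

Answer: no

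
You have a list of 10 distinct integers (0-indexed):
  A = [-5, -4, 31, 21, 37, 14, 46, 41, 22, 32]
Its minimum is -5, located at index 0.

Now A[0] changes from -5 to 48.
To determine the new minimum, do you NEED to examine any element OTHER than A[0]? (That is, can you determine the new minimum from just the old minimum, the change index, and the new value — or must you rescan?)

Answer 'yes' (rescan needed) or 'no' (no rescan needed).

Answer: yes

Derivation:
Old min = -5 at index 0
Change at index 0: -5 -> 48
Index 0 WAS the min and new value 48 > old min -5. Must rescan other elements to find the new min.
Needs rescan: yes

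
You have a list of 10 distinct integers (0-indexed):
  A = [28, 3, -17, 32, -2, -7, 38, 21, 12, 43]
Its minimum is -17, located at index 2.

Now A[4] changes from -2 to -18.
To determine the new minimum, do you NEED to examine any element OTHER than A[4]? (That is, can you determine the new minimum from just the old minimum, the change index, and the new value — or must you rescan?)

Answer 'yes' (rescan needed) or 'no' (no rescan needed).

Old min = -17 at index 2
Change at index 4: -2 -> -18
Index 4 was NOT the min. New min = min(-17, -18). No rescan of other elements needed.
Needs rescan: no

Answer: no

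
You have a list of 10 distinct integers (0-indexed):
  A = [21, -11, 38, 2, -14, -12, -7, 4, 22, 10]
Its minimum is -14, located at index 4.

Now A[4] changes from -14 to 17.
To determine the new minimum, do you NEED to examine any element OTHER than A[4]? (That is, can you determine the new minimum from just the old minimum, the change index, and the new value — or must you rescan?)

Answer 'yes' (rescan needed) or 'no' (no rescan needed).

Old min = -14 at index 4
Change at index 4: -14 -> 17
Index 4 WAS the min and new value 17 > old min -14. Must rescan other elements to find the new min.
Needs rescan: yes

Answer: yes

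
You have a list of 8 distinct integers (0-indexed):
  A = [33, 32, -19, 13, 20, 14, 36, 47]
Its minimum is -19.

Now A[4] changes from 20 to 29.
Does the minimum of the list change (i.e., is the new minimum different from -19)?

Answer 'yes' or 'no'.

Answer: no

Derivation:
Old min = -19
Change: A[4] 20 -> 29
Changed element was NOT the min; min changes only if 29 < -19.
New min = -19; changed? no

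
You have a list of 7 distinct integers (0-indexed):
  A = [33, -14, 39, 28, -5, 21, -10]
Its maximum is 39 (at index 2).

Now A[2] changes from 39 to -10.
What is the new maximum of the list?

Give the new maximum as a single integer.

Old max = 39 (at index 2)
Change: A[2] 39 -> -10
Changed element WAS the max -> may need rescan.
  Max of remaining elements: 33
  New max = max(-10, 33) = 33

Answer: 33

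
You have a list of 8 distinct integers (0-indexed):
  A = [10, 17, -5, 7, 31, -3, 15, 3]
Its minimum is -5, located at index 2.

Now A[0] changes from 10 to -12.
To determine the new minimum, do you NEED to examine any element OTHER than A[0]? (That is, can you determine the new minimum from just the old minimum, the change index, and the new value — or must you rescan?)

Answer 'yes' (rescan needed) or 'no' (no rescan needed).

Old min = -5 at index 2
Change at index 0: 10 -> -12
Index 0 was NOT the min. New min = min(-5, -12). No rescan of other elements needed.
Needs rescan: no

Answer: no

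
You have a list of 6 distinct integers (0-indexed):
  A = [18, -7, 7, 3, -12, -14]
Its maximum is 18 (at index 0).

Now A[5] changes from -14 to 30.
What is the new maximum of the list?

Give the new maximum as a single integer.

Old max = 18 (at index 0)
Change: A[5] -14 -> 30
Changed element was NOT the old max.
  New max = max(old_max, new_val) = max(18, 30) = 30

Answer: 30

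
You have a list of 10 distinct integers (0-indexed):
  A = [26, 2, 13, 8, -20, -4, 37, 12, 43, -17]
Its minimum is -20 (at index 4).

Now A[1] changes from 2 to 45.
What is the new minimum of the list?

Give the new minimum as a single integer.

Old min = -20 (at index 4)
Change: A[1] 2 -> 45
Changed element was NOT the old min.
  New min = min(old_min, new_val) = min(-20, 45) = -20

Answer: -20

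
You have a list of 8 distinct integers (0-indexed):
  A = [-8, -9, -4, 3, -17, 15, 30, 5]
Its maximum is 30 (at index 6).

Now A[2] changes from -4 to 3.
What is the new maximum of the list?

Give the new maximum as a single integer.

Answer: 30

Derivation:
Old max = 30 (at index 6)
Change: A[2] -4 -> 3
Changed element was NOT the old max.
  New max = max(old_max, new_val) = max(30, 3) = 30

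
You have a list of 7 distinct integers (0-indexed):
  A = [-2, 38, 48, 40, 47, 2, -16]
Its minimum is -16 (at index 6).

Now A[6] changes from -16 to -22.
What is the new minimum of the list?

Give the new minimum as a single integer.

Answer: -22

Derivation:
Old min = -16 (at index 6)
Change: A[6] -16 -> -22
Changed element WAS the min. Need to check: is -22 still <= all others?
  Min of remaining elements: -2
  New min = min(-22, -2) = -22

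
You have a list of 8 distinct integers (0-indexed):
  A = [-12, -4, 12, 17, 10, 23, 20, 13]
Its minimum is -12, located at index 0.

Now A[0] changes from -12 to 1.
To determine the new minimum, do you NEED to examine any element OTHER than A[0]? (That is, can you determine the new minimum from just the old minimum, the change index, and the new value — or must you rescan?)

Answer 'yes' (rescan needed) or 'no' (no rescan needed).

Answer: yes

Derivation:
Old min = -12 at index 0
Change at index 0: -12 -> 1
Index 0 WAS the min and new value 1 > old min -12. Must rescan other elements to find the new min.
Needs rescan: yes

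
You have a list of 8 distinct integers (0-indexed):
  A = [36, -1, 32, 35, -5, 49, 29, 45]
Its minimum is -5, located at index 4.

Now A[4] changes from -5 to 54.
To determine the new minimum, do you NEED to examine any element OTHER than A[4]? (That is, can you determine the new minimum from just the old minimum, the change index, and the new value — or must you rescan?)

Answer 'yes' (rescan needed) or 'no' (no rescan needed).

Answer: yes

Derivation:
Old min = -5 at index 4
Change at index 4: -5 -> 54
Index 4 WAS the min and new value 54 > old min -5. Must rescan other elements to find the new min.
Needs rescan: yes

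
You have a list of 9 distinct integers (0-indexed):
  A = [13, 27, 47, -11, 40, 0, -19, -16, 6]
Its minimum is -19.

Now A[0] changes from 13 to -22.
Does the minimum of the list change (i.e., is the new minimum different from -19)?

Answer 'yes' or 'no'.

Old min = -19
Change: A[0] 13 -> -22
Changed element was NOT the min; min changes only if -22 < -19.
New min = -22; changed? yes

Answer: yes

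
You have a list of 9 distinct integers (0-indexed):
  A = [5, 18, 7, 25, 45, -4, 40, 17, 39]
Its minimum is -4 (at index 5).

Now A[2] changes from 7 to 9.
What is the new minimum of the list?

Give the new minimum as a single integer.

Old min = -4 (at index 5)
Change: A[2] 7 -> 9
Changed element was NOT the old min.
  New min = min(old_min, new_val) = min(-4, 9) = -4

Answer: -4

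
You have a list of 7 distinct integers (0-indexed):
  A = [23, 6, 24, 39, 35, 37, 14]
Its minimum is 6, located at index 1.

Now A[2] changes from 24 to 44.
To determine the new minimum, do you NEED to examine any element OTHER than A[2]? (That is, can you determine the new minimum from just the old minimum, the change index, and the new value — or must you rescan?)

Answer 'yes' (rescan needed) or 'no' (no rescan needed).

Answer: no

Derivation:
Old min = 6 at index 1
Change at index 2: 24 -> 44
Index 2 was NOT the min. New min = min(6, 44). No rescan of other elements needed.
Needs rescan: no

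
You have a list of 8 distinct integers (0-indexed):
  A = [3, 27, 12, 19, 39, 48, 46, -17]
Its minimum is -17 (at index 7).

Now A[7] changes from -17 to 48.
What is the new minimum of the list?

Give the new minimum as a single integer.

Old min = -17 (at index 7)
Change: A[7] -17 -> 48
Changed element WAS the min. Need to check: is 48 still <= all others?
  Min of remaining elements: 3
  New min = min(48, 3) = 3

Answer: 3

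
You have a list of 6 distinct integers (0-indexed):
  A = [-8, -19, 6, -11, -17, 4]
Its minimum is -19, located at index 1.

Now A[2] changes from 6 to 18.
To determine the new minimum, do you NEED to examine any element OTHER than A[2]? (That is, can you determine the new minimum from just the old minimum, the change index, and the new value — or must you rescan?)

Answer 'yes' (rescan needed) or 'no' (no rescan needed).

Old min = -19 at index 1
Change at index 2: 6 -> 18
Index 2 was NOT the min. New min = min(-19, 18). No rescan of other elements needed.
Needs rescan: no

Answer: no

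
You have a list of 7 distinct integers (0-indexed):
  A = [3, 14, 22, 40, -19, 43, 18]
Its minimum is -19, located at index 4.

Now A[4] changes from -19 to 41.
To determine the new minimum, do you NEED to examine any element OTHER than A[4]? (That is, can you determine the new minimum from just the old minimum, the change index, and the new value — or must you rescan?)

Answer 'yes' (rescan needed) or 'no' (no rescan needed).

Old min = -19 at index 4
Change at index 4: -19 -> 41
Index 4 WAS the min and new value 41 > old min -19. Must rescan other elements to find the new min.
Needs rescan: yes

Answer: yes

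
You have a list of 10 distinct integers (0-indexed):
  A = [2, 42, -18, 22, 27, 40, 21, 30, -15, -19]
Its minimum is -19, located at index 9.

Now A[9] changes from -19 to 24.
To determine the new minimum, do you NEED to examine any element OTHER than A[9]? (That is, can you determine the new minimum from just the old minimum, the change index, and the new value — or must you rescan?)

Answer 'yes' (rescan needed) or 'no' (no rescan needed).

Old min = -19 at index 9
Change at index 9: -19 -> 24
Index 9 WAS the min and new value 24 > old min -19. Must rescan other elements to find the new min.
Needs rescan: yes

Answer: yes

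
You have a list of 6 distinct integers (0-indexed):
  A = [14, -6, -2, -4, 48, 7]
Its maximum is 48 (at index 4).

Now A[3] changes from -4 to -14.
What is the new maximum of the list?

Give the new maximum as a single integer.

Answer: 48

Derivation:
Old max = 48 (at index 4)
Change: A[3] -4 -> -14
Changed element was NOT the old max.
  New max = max(old_max, new_val) = max(48, -14) = 48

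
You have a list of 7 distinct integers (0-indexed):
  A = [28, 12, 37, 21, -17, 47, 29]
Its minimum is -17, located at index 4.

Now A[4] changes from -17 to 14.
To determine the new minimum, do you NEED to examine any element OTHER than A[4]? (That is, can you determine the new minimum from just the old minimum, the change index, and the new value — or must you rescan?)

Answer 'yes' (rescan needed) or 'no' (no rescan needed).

Old min = -17 at index 4
Change at index 4: -17 -> 14
Index 4 WAS the min and new value 14 > old min -17. Must rescan other elements to find the new min.
Needs rescan: yes

Answer: yes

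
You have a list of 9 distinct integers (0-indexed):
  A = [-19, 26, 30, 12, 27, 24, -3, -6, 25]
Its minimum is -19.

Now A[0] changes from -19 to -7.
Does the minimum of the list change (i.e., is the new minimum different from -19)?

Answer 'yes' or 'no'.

Answer: yes

Derivation:
Old min = -19
Change: A[0] -19 -> -7
Changed element was the min; new min must be rechecked.
New min = -7; changed? yes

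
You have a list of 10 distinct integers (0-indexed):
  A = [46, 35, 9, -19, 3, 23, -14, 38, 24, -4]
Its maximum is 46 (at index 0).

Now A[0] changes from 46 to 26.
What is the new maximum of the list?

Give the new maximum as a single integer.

Answer: 38

Derivation:
Old max = 46 (at index 0)
Change: A[0] 46 -> 26
Changed element WAS the max -> may need rescan.
  Max of remaining elements: 38
  New max = max(26, 38) = 38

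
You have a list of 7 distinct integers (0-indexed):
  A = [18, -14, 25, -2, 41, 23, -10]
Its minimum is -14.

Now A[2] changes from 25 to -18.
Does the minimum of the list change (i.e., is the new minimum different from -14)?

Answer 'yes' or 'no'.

Old min = -14
Change: A[2] 25 -> -18
Changed element was NOT the min; min changes only if -18 < -14.
New min = -18; changed? yes

Answer: yes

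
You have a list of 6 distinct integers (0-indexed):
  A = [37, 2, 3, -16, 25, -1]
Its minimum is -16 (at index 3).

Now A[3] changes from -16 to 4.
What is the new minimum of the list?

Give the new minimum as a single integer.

Answer: -1

Derivation:
Old min = -16 (at index 3)
Change: A[3] -16 -> 4
Changed element WAS the min. Need to check: is 4 still <= all others?
  Min of remaining elements: -1
  New min = min(4, -1) = -1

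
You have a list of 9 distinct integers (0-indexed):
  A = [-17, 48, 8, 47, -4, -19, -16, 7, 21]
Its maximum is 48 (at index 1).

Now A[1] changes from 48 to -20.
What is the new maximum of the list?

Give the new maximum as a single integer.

Answer: 47

Derivation:
Old max = 48 (at index 1)
Change: A[1] 48 -> -20
Changed element WAS the max -> may need rescan.
  Max of remaining elements: 47
  New max = max(-20, 47) = 47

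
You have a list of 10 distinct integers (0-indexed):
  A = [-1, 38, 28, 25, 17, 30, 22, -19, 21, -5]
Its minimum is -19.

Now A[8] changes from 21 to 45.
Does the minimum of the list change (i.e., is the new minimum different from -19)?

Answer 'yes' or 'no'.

Answer: no

Derivation:
Old min = -19
Change: A[8] 21 -> 45
Changed element was NOT the min; min changes only if 45 < -19.
New min = -19; changed? no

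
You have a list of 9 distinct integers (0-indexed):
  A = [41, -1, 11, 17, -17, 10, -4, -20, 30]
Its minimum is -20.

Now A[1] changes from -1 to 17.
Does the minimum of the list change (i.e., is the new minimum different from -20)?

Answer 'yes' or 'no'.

Old min = -20
Change: A[1] -1 -> 17
Changed element was NOT the min; min changes only if 17 < -20.
New min = -20; changed? no

Answer: no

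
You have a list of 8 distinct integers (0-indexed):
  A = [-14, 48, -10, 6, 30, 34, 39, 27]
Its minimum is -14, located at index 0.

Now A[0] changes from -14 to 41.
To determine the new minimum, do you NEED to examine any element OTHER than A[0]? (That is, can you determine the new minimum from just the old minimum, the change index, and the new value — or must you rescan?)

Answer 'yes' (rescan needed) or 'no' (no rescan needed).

Answer: yes

Derivation:
Old min = -14 at index 0
Change at index 0: -14 -> 41
Index 0 WAS the min and new value 41 > old min -14. Must rescan other elements to find the new min.
Needs rescan: yes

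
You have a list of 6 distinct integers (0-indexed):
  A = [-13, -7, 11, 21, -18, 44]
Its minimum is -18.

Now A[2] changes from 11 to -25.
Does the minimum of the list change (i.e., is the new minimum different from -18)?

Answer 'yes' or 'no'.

Answer: yes

Derivation:
Old min = -18
Change: A[2] 11 -> -25
Changed element was NOT the min; min changes only if -25 < -18.
New min = -25; changed? yes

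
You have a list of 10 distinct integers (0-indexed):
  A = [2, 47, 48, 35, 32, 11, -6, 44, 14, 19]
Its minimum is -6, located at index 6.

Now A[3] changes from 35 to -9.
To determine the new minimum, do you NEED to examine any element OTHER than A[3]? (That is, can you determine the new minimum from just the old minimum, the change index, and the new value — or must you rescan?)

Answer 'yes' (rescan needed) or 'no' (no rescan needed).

Answer: no

Derivation:
Old min = -6 at index 6
Change at index 3: 35 -> -9
Index 3 was NOT the min. New min = min(-6, -9). No rescan of other elements needed.
Needs rescan: no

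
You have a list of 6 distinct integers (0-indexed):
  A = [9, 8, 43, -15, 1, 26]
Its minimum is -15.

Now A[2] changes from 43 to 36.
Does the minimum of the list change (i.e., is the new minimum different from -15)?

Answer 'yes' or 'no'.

Answer: no

Derivation:
Old min = -15
Change: A[2] 43 -> 36
Changed element was NOT the min; min changes only if 36 < -15.
New min = -15; changed? no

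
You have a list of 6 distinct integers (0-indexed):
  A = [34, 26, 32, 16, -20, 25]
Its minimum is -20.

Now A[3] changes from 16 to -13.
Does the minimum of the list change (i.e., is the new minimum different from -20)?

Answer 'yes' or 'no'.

Answer: no

Derivation:
Old min = -20
Change: A[3] 16 -> -13
Changed element was NOT the min; min changes only if -13 < -20.
New min = -20; changed? no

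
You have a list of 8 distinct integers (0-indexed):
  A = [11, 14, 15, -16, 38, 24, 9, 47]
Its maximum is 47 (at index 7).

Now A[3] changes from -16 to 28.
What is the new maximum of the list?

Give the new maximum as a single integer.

Answer: 47

Derivation:
Old max = 47 (at index 7)
Change: A[3] -16 -> 28
Changed element was NOT the old max.
  New max = max(old_max, new_val) = max(47, 28) = 47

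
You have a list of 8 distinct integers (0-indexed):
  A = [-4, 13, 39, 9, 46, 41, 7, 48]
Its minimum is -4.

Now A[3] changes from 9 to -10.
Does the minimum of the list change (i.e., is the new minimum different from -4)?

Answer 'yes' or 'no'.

Old min = -4
Change: A[3] 9 -> -10
Changed element was NOT the min; min changes only if -10 < -4.
New min = -10; changed? yes

Answer: yes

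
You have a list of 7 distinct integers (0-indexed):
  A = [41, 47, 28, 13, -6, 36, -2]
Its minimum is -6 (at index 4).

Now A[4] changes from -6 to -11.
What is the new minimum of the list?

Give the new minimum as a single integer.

Answer: -11

Derivation:
Old min = -6 (at index 4)
Change: A[4] -6 -> -11
Changed element WAS the min. Need to check: is -11 still <= all others?
  Min of remaining elements: -2
  New min = min(-11, -2) = -11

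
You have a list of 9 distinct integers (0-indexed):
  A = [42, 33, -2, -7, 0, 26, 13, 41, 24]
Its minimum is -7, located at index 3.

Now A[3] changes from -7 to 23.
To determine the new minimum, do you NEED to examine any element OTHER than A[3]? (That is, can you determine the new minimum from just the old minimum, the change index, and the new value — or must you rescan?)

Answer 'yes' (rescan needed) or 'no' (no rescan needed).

Answer: yes

Derivation:
Old min = -7 at index 3
Change at index 3: -7 -> 23
Index 3 WAS the min and new value 23 > old min -7. Must rescan other elements to find the new min.
Needs rescan: yes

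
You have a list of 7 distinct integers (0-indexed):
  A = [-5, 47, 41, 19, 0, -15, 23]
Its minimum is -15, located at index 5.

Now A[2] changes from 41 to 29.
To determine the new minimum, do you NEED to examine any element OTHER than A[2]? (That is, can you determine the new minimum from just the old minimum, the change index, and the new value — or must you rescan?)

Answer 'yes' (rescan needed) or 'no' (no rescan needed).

Old min = -15 at index 5
Change at index 2: 41 -> 29
Index 2 was NOT the min. New min = min(-15, 29). No rescan of other elements needed.
Needs rescan: no

Answer: no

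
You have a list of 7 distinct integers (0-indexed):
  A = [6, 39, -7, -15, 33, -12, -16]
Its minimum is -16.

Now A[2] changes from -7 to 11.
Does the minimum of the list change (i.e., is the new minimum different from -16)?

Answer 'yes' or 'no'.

Answer: no

Derivation:
Old min = -16
Change: A[2] -7 -> 11
Changed element was NOT the min; min changes only if 11 < -16.
New min = -16; changed? no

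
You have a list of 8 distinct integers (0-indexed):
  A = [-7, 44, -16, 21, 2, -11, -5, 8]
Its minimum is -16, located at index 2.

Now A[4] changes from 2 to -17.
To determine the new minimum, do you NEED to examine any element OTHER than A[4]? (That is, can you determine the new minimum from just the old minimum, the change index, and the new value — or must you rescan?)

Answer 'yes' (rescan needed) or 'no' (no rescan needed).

Answer: no

Derivation:
Old min = -16 at index 2
Change at index 4: 2 -> -17
Index 4 was NOT the min. New min = min(-16, -17). No rescan of other elements needed.
Needs rescan: no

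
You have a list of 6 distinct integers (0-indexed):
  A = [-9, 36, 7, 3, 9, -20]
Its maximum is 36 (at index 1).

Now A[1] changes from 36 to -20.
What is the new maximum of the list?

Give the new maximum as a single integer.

Answer: 9

Derivation:
Old max = 36 (at index 1)
Change: A[1] 36 -> -20
Changed element WAS the max -> may need rescan.
  Max of remaining elements: 9
  New max = max(-20, 9) = 9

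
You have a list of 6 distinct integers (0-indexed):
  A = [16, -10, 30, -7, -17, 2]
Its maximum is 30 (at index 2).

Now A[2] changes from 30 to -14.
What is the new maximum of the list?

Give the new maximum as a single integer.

Answer: 16

Derivation:
Old max = 30 (at index 2)
Change: A[2] 30 -> -14
Changed element WAS the max -> may need rescan.
  Max of remaining elements: 16
  New max = max(-14, 16) = 16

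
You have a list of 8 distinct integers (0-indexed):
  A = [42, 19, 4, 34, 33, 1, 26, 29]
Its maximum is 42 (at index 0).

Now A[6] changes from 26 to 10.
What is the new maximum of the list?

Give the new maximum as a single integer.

Old max = 42 (at index 0)
Change: A[6] 26 -> 10
Changed element was NOT the old max.
  New max = max(old_max, new_val) = max(42, 10) = 42

Answer: 42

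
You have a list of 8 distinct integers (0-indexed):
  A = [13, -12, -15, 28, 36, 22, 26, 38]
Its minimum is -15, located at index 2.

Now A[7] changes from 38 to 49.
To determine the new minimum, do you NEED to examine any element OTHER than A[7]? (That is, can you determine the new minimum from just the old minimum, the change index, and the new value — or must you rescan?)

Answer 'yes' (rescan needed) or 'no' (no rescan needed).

Answer: no

Derivation:
Old min = -15 at index 2
Change at index 7: 38 -> 49
Index 7 was NOT the min. New min = min(-15, 49). No rescan of other elements needed.
Needs rescan: no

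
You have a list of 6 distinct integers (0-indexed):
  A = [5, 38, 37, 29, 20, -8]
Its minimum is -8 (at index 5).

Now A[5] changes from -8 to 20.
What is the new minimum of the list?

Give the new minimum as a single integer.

Answer: 5

Derivation:
Old min = -8 (at index 5)
Change: A[5] -8 -> 20
Changed element WAS the min. Need to check: is 20 still <= all others?
  Min of remaining elements: 5
  New min = min(20, 5) = 5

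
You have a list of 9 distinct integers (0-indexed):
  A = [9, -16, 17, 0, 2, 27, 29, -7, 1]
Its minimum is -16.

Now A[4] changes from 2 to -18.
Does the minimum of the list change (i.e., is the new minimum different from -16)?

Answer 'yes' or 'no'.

Answer: yes

Derivation:
Old min = -16
Change: A[4] 2 -> -18
Changed element was NOT the min; min changes only if -18 < -16.
New min = -18; changed? yes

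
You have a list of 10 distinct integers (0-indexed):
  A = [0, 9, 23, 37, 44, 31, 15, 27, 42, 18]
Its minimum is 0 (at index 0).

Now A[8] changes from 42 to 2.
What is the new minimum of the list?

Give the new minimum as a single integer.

Answer: 0

Derivation:
Old min = 0 (at index 0)
Change: A[8] 42 -> 2
Changed element was NOT the old min.
  New min = min(old_min, new_val) = min(0, 2) = 0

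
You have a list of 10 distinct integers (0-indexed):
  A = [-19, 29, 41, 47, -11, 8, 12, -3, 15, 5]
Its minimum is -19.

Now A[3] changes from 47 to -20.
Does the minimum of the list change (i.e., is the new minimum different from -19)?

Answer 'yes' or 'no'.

Old min = -19
Change: A[3] 47 -> -20
Changed element was NOT the min; min changes only if -20 < -19.
New min = -20; changed? yes

Answer: yes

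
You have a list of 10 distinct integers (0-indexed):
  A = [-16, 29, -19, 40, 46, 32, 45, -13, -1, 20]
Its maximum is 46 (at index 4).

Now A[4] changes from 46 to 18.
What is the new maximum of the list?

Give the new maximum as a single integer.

Old max = 46 (at index 4)
Change: A[4] 46 -> 18
Changed element WAS the max -> may need rescan.
  Max of remaining elements: 45
  New max = max(18, 45) = 45

Answer: 45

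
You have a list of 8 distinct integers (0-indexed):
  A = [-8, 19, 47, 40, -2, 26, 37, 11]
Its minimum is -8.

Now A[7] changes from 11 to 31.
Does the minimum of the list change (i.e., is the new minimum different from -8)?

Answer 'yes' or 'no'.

Answer: no

Derivation:
Old min = -8
Change: A[7] 11 -> 31
Changed element was NOT the min; min changes only if 31 < -8.
New min = -8; changed? no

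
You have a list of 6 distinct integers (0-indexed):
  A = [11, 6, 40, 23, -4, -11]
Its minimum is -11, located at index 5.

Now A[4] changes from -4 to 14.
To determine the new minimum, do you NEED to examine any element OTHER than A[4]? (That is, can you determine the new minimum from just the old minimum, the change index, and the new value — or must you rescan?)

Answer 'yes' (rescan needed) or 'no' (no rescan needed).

Answer: no

Derivation:
Old min = -11 at index 5
Change at index 4: -4 -> 14
Index 4 was NOT the min. New min = min(-11, 14). No rescan of other elements needed.
Needs rescan: no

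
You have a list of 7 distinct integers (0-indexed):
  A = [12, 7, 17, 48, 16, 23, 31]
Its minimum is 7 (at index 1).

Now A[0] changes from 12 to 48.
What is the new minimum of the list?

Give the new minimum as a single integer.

Old min = 7 (at index 1)
Change: A[0] 12 -> 48
Changed element was NOT the old min.
  New min = min(old_min, new_val) = min(7, 48) = 7

Answer: 7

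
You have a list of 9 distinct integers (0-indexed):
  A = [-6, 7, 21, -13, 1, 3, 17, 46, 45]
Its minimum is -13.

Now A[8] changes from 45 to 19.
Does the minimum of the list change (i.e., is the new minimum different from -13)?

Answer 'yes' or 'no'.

Answer: no

Derivation:
Old min = -13
Change: A[8] 45 -> 19
Changed element was NOT the min; min changes only if 19 < -13.
New min = -13; changed? no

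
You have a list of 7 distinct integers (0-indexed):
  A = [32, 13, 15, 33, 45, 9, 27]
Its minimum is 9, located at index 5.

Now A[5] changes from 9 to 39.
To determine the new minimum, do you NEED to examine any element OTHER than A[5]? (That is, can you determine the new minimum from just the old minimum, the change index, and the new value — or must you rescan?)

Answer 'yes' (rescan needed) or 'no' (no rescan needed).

Answer: yes

Derivation:
Old min = 9 at index 5
Change at index 5: 9 -> 39
Index 5 WAS the min and new value 39 > old min 9. Must rescan other elements to find the new min.
Needs rescan: yes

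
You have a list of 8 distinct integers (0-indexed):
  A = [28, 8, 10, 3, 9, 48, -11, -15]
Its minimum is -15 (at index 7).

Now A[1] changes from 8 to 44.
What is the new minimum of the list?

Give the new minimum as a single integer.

Old min = -15 (at index 7)
Change: A[1] 8 -> 44
Changed element was NOT the old min.
  New min = min(old_min, new_val) = min(-15, 44) = -15

Answer: -15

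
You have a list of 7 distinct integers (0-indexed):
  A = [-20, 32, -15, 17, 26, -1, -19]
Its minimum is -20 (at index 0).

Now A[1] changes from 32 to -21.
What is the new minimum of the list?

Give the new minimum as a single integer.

Old min = -20 (at index 0)
Change: A[1] 32 -> -21
Changed element was NOT the old min.
  New min = min(old_min, new_val) = min(-20, -21) = -21

Answer: -21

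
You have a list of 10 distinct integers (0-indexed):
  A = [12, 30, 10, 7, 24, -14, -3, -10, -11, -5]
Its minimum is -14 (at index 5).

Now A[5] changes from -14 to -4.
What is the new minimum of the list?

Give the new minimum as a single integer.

Answer: -11

Derivation:
Old min = -14 (at index 5)
Change: A[5] -14 -> -4
Changed element WAS the min. Need to check: is -4 still <= all others?
  Min of remaining elements: -11
  New min = min(-4, -11) = -11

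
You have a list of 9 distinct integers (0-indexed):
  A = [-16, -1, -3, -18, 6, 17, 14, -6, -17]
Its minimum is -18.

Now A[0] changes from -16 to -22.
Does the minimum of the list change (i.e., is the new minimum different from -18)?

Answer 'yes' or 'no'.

Answer: yes

Derivation:
Old min = -18
Change: A[0] -16 -> -22
Changed element was NOT the min; min changes only if -22 < -18.
New min = -22; changed? yes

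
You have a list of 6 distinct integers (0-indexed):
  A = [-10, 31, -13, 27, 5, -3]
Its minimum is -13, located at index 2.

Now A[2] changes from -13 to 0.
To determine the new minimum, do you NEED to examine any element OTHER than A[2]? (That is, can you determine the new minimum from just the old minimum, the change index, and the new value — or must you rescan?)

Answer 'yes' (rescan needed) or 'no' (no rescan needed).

Answer: yes

Derivation:
Old min = -13 at index 2
Change at index 2: -13 -> 0
Index 2 WAS the min and new value 0 > old min -13. Must rescan other elements to find the new min.
Needs rescan: yes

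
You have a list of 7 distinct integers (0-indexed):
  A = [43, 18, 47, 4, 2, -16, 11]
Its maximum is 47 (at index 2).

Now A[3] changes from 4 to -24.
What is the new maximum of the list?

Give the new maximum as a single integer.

Old max = 47 (at index 2)
Change: A[3] 4 -> -24
Changed element was NOT the old max.
  New max = max(old_max, new_val) = max(47, -24) = 47

Answer: 47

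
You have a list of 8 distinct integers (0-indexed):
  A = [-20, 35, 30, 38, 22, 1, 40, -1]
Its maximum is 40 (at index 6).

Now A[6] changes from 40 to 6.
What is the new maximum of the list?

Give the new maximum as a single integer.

Old max = 40 (at index 6)
Change: A[6] 40 -> 6
Changed element WAS the max -> may need rescan.
  Max of remaining elements: 38
  New max = max(6, 38) = 38

Answer: 38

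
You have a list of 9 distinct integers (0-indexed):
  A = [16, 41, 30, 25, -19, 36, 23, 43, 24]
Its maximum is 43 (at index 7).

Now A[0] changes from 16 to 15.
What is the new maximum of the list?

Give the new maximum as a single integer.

Answer: 43

Derivation:
Old max = 43 (at index 7)
Change: A[0] 16 -> 15
Changed element was NOT the old max.
  New max = max(old_max, new_val) = max(43, 15) = 43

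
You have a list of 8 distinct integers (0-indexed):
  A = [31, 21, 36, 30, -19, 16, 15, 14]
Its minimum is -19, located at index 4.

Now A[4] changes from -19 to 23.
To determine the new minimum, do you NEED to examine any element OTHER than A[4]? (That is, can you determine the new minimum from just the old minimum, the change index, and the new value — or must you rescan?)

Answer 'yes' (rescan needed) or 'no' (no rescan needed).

Old min = -19 at index 4
Change at index 4: -19 -> 23
Index 4 WAS the min and new value 23 > old min -19. Must rescan other elements to find the new min.
Needs rescan: yes

Answer: yes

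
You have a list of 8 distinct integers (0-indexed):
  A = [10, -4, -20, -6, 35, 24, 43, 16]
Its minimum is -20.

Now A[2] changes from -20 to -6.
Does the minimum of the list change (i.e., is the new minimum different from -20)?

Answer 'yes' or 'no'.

Answer: yes

Derivation:
Old min = -20
Change: A[2] -20 -> -6
Changed element was the min; new min must be rechecked.
New min = -6; changed? yes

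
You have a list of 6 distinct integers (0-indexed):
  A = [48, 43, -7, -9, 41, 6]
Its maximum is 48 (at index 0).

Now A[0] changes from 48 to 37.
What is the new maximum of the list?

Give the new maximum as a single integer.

Old max = 48 (at index 0)
Change: A[0] 48 -> 37
Changed element WAS the max -> may need rescan.
  Max of remaining elements: 43
  New max = max(37, 43) = 43

Answer: 43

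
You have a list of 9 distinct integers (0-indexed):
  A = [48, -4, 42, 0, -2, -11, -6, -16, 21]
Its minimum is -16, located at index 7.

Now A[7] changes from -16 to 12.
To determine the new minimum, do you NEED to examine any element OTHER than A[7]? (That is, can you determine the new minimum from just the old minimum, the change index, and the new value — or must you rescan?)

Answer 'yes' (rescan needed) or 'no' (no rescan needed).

Answer: yes

Derivation:
Old min = -16 at index 7
Change at index 7: -16 -> 12
Index 7 WAS the min and new value 12 > old min -16. Must rescan other elements to find the new min.
Needs rescan: yes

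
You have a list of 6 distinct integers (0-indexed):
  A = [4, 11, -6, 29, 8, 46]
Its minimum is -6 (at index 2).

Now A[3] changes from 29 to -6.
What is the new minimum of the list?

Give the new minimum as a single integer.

Old min = -6 (at index 2)
Change: A[3] 29 -> -6
Changed element was NOT the old min.
  New min = min(old_min, new_val) = min(-6, -6) = -6

Answer: -6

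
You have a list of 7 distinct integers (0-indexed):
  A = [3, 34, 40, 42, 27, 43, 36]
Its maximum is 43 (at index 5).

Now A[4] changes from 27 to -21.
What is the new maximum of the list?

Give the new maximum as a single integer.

Old max = 43 (at index 5)
Change: A[4] 27 -> -21
Changed element was NOT the old max.
  New max = max(old_max, new_val) = max(43, -21) = 43

Answer: 43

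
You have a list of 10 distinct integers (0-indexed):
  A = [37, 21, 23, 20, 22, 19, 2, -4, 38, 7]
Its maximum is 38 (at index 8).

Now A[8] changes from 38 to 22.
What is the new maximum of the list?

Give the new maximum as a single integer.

Answer: 37

Derivation:
Old max = 38 (at index 8)
Change: A[8] 38 -> 22
Changed element WAS the max -> may need rescan.
  Max of remaining elements: 37
  New max = max(22, 37) = 37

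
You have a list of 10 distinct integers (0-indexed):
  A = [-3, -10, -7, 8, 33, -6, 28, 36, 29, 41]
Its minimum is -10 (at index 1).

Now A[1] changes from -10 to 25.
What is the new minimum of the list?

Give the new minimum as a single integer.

Old min = -10 (at index 1)
Change: A[1] -10 -> 25
Changed element WAS the min. Need to check: is 25 still <= all others?
  Min of remaining elements: -7
  New min = min(25, -7) = -7

Answer: -7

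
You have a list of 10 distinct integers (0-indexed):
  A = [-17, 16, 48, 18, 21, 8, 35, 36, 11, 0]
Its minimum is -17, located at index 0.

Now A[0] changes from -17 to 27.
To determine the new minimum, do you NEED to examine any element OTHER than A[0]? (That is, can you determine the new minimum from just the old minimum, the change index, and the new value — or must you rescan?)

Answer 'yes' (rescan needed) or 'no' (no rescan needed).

Old min = -17 at index 0
Change at index 0: -17 -> 27
Index 0 WAS the min and new value 27 > old min -17. Must rescan other elements to find the new min.
Needs rescan: yes

Answer: yes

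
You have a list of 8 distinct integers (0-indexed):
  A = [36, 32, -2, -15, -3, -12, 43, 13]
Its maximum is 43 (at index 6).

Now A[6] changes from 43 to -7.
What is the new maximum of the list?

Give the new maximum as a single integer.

Answer: 36

Derivation:
Old max = 43 (at index 6)
Change: A[6] 43 -> -7
Changed element WAS the max -> may need rescan.
  Max of remaining elements: 36
  New max = max(-7, 36) = 36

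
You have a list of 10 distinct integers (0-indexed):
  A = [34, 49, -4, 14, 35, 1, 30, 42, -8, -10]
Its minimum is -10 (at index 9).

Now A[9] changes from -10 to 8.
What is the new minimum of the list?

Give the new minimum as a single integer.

Answer: -8

Derivation:
Old min = -10 (at index 9)
Change: A[9] -10 -> 8
Changed element WAS the min. Need to check: is 8 still <= all others?
  Min of remaining elements: -8
  New min = min(8, -8) = -8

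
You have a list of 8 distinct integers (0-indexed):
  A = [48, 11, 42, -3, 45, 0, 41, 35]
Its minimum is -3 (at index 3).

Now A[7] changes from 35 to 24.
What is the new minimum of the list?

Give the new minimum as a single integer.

Old min = -3 (at index 3)
Change: A[7] 35 -> 24
Changed element was NOT the old min.
  New min = min(old_min, new_val) = min(-3, 24) = -3

Answer: -3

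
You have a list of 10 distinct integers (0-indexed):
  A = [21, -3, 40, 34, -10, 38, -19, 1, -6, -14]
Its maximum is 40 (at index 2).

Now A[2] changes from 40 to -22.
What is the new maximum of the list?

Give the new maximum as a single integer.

Old max = 40 (at index 2)
Change: A[2] 40 -> -22
Changed element WAS the max -> may need rescan.
  Max of remaining elements: 38
  New max = max(-22, 38) = 38

Answer: 38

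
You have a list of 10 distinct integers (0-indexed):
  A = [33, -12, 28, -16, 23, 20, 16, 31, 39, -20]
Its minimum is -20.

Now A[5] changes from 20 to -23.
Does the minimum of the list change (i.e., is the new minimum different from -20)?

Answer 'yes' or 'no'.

Answer: yes

Derivation:
Old min = -20
Change: A[5] 20 -> -23
Changed element was NOT the min; min changes only if -23 < -20.
New min = -23; changed? yes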